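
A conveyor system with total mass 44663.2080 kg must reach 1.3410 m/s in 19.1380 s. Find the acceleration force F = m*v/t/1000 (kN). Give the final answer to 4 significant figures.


F = 44663.2080 * 1.3410 / 19.1380 / 1000
F = 3.130 kN


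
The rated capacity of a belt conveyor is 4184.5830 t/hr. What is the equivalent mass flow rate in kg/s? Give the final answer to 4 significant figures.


m_dot = 4184.5830 * 1000 / 3600
m_dot = 1162 kg/s


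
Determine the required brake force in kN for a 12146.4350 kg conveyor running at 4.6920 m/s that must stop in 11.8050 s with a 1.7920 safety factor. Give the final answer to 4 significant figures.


F = 12146.4350 * 4.6920 / 11.8050 * 1.7920 / 1000
F = 8.651 kN


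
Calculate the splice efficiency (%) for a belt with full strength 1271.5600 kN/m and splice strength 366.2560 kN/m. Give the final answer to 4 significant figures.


Eff = 366.2560 / 1271.5600 * 100
Eff = 28.80 %


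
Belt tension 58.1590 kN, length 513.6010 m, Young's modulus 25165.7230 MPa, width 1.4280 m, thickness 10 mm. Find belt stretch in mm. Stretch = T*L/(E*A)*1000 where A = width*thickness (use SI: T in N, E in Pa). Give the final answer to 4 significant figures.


A = 1.4280 * 0.01 = 0.01428 m^2
Stretch = 58.1590*1000 * 513.6010 / (25165.7230e6 * 0.01428) * 1000
Stretch = 83.12 mm


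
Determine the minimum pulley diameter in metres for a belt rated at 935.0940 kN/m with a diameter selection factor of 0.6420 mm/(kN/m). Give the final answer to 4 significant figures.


D = 935.0940 * 0.6420 / 1000
D = 0.6003 m


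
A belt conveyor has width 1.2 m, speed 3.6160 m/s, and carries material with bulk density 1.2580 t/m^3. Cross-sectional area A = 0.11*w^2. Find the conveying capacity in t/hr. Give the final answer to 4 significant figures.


A = 0.11 * 1.2^2 = 0.1584 m^2
C = 0.1584 * 3.6160 * 1.2580 * 3600
C = 2594 t/hr


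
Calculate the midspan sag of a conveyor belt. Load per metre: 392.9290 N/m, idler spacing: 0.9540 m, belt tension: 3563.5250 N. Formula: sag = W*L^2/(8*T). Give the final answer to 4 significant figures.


sag = 392.9290 * 0.9540^2 / (8 * 3563.5250)
sag = 0.01254 m


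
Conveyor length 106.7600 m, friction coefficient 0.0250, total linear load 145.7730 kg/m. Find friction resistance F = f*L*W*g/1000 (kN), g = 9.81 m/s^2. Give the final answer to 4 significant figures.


F = 0.0250 * 106.7600 * 145.7730 * 9.81 / 1000
F = 3.817 kN


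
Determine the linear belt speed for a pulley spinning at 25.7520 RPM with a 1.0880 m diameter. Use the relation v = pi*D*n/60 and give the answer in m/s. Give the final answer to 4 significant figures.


v = pi * 1.0880 * 25.7520 / 60
v = 1.467 m/s


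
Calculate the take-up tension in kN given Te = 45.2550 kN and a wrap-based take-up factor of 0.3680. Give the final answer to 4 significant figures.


T_tu = 45.2550 * 0.3680
T_tu = 16.65 kN


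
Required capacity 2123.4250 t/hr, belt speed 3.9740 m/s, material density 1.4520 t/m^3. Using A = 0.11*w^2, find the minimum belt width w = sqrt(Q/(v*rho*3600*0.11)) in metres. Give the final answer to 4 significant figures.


A_req = 2123.4250 / (3.9740 * 1.4520 * 3600) = 0.102221 m^2
w = sqrt(0.102221 / 0.11)
w = 0.9640 m


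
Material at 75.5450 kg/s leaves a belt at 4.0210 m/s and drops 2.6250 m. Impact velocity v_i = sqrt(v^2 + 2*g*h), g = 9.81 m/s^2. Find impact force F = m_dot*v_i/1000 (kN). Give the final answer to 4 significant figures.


v_i = sqrt(4.0210^2 + 2*9.81*2.6250) = 8.22623 m/s
F = 75.5450 * 8.22623 / 1000
F = 0.6215 kN


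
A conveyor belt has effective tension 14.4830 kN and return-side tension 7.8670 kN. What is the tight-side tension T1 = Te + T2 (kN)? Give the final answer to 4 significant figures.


T1 = Te + T2 = 14.4830 + 7.8670
T1 = 22.35 kN


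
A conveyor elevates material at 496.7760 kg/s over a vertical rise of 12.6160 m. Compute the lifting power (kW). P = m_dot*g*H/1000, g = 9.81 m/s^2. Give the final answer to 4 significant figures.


P = 496.7760 * 9.81 * 12.6160 / 1000
P = 61.48 kW


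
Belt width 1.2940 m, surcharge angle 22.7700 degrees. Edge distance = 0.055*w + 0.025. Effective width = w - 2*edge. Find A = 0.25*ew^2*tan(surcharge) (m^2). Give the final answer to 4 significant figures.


edge = 0.055*1.2940 + 0.025 = 0.09617 m
ew = 1.2940 - 2*0.09617 = 1.10166 m
A = 0.25 * 1.10166^2 * tan(22.7700 deg)
A = 0.1274 m^2


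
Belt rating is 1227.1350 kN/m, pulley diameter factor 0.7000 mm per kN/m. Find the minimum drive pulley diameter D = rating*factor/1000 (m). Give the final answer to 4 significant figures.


D = 1227.1350 * 0.7000 / 1000
D = 0.8590 m


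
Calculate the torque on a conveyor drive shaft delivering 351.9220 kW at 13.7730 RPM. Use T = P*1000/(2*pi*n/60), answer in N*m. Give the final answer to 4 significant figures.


omega = 2*pi*13.7730/60 = 1.44231 rad/s
T = 351.9220*1000 / 1.44231
T = 244000 N*m


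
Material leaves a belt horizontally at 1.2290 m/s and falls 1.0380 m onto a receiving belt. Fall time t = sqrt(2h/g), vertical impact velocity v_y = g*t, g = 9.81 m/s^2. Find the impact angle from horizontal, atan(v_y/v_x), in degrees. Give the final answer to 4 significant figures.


t = sqrt(2*1.0380/9.81) = 0.460023 s
v_y = 9.81 * 0.460023 = 4.51283 m/s
angle = atan(4.51283 / 1.2290) = 74.77 deg


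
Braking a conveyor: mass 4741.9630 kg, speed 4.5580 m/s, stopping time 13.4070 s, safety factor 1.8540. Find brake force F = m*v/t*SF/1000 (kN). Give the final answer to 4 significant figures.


F = 4741.9630 * 4.5580 / 13.4070 * 1.8540 / 1000
F = 2.989 kN


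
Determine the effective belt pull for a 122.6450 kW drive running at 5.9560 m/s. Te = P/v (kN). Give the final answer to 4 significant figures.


Te = P / v = 122.6450 / 5.9560
Te = 20.59 kN


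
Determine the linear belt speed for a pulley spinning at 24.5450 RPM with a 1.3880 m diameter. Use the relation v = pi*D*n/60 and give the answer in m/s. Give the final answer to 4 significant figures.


v = pi * 1.3880 * 24.5450 / 60
v = 1.784 m/s


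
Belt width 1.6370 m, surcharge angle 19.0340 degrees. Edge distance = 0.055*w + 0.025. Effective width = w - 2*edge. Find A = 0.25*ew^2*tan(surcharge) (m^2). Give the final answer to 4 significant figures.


edge = 0.055*1.6370 + 0.025 = 0.115035 m
ew = 1.6370 - 2*0.115035 = 1.40693 m
A = 0.25 * 1.40693^2 * tan(19.0340 deg)
A = 0.1707 m^2


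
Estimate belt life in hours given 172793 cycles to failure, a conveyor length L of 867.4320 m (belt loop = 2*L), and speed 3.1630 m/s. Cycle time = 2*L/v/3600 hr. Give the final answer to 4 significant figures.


cycle_time = 2 * 867.4320 / 3.1630 / 3600 = 0.152357 hr
life = 172793 * 0.152357 = 26330 hours


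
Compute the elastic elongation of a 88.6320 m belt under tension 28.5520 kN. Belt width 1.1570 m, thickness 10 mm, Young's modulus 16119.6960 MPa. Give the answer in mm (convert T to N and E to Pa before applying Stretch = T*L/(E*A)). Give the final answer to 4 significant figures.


A = 1.1570 * 0.01 = 0.01157 m^2
Stretch = 28.5520*1000 * 88.6320 / (16119.6960e6 * 0.01157) * 1000
Stretch = 13.57 mm


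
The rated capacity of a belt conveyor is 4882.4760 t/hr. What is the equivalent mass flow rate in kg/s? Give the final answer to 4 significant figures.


m_dot = 4882.4760 * 1000 / 3600
m_dot = 1356 kg/s


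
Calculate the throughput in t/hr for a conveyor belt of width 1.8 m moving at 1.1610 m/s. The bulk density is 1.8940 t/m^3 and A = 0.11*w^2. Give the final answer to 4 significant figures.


A = 0.11 * 1.8^2 = 0.3564 m^2
C = 0.3564 * 1.1610 * 1.8940 * 3600
C = 2821 t/hr


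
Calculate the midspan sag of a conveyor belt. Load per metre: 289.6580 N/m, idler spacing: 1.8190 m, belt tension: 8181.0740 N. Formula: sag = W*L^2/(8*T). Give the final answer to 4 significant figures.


sag = 289.6580 * 1.8190^2 / (8 * 8181.0740)
sag = 0.01464 m


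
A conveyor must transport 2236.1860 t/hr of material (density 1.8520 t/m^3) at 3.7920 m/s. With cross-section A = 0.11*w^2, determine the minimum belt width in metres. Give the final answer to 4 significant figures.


A_req = 2236.1860 / (3.7920 * 1.8520 * 3600) = 0.0884496 m^2
w = sqrt(0.0884496 / 0.11)
w = 0.8967 m


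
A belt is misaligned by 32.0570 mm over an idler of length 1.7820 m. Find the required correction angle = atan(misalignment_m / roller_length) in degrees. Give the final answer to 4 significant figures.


misalign_m = 32.0570 / 1000 = 0.032057 m
angle = atan(0.032057 / 1.7820)
angle = 1.031 deg


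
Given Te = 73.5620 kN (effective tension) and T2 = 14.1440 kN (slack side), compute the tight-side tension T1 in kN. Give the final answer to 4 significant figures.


T1 = Te + T2 = 73.5620 + 14.1440
T1 = 87.71 kN


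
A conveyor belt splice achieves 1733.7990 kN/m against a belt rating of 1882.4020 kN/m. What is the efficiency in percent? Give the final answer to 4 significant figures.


Eff = 1733.7990 / 1882.4020 * 100
Eff = 92.11 %


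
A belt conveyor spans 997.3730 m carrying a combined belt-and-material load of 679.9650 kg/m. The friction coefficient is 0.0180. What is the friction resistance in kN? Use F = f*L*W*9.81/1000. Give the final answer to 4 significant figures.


F = 0.0180 * 997.3730 * 679.9650 * 9.81 / 1000
F = 119.8 kN


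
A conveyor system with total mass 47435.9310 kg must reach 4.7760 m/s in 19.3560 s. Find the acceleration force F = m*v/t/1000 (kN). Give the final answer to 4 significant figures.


F = 47435.9310 * 4.7760 / 19.3560 / 1000
F = 11.70 kN


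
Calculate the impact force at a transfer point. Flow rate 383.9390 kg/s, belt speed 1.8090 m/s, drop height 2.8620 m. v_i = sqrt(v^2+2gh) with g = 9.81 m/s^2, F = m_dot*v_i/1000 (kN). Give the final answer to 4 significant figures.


v_i = sqrt(1.8090^2 + 2*9.81*2.8620) = 7.70876 m/s
F = 383.9390 * 7.70876 / 1000
F = 2.960 kN


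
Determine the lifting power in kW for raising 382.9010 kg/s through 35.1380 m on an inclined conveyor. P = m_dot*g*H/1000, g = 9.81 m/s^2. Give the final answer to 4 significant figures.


P = 382.9010 * 9.81 * 35.1380 / 1000
P = 132.0 kW


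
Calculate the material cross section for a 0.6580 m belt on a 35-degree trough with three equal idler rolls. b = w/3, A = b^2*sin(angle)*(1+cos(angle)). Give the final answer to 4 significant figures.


b = 0.6580/3 = 0.219333 m
A = 0.219333^2 * sin(35 deg) * (1 + cos(35 deg))
A = 0.05020 m^2


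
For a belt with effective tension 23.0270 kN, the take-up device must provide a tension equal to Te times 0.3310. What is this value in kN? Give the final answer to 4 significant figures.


T_tu = 23.0270 * 0.3310
T_tu = 7.622 kN


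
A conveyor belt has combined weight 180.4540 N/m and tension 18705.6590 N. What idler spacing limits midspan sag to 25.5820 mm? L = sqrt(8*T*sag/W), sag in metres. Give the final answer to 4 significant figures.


sag = 25.5820/1000 = 0.025582 m
L = sqrt(8 * 18705.6590 * 0.025582 / 180.4540)
L = 4.606 m


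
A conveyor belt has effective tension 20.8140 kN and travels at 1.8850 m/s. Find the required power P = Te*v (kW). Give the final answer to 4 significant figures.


P = Te * v = 20.8140 * 1.8850
P = 39.23 kW


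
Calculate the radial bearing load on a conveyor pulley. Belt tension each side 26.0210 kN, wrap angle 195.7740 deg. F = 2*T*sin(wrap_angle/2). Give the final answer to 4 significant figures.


F = 2 * 26.0210 * sin(195.7740/2 deg)
F = 51.55 kN


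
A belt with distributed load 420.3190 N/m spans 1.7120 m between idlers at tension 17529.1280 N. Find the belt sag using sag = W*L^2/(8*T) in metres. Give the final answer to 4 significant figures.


sag = 420.3190 * 1.7120^2 / (8 * 17529.1280)
sag = 0.008785 m


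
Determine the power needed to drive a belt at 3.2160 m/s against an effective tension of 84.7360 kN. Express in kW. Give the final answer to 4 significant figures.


P = Te * v = 84.7360 * 3.2160
P = 272.5 kW


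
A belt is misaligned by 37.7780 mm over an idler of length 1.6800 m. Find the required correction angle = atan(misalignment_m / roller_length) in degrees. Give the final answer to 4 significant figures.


misalign_m = 37.7780 / 1000 = 0.037778 m
angle = atan(0.037778 / 1.6800)
angle = 1.288 deg


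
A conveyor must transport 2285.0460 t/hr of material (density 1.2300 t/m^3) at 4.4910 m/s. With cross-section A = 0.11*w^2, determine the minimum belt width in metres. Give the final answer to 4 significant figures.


A_req = 2285.0460 / (4.4910 * 1.2300 * 3600) = 0.114906 m^2
w = sqrt(0.114906 / 0.11)
w = 1.022 m


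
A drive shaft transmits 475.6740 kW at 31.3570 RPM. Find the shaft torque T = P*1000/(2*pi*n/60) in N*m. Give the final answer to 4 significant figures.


omega = 2*pi*31.3570/60 = 3.2837 rad/s
T = 475.6740*1000 / 3.2837
T = 144900 N*m


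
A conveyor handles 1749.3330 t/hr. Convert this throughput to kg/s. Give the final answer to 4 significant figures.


m_dot = 1749.3330 * 1000 / 3600
m_dot = 485.9 kg/s


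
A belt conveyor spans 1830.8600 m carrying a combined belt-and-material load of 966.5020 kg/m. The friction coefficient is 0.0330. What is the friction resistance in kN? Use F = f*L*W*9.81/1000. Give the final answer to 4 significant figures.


F = 0.0330 * 1830.8600 * 966.5020 * 9.81 / 1000
F = 572.8 kN


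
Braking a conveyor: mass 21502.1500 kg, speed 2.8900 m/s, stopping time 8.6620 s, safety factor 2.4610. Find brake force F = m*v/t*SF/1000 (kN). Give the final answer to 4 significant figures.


F = 21502.1500 * 2.8900 / 8.6620 * 2.4610 / 1000
F = 17.66 kN


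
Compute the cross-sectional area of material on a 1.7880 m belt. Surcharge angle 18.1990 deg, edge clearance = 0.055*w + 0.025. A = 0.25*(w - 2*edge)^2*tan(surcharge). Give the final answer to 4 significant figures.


edge = 0.055*1.7880 + 0.025 = 0.12334 m
ew = 1.7880 - 2*0.12334 = 1.54132 m
A = 0.25 * 1.54132^2 * tan(18.1990 deg)
A = 0.1953 m^2


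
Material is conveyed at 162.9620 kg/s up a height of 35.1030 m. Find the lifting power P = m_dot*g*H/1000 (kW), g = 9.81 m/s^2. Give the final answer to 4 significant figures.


P = 162.9620 * 9.81 * 35.1030 / 1000
P = 56.12 kW


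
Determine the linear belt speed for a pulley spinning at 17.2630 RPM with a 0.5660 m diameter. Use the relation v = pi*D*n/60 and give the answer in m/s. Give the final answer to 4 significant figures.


v = pi * 0.5660 * 17.2630 / 60
v = 0.5116 m/s


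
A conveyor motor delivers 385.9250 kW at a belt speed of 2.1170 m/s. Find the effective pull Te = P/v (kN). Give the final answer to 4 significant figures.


Te = P / v = 385.9250 / 2.1170
Te = 182.3 kN


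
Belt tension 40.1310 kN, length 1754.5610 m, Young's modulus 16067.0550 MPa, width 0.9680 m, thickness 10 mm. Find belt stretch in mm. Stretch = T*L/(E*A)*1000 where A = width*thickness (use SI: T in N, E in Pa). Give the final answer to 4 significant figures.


A = 0.9680 * 0.01 = 0.00968 m^2
Stretch = 40.1310*1000 * 1754.5610 / (16067.0550e6 * 0.00968) * 1000
Stretch = 452.7 mm


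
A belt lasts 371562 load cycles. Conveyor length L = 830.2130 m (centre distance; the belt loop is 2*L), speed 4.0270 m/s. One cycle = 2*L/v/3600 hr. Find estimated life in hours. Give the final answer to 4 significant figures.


cycle_time = 2 * 830.2130 / 4.0270 / 3600 = 0.114534 hr
life = 371562 * 0.114534 = 42560 hours


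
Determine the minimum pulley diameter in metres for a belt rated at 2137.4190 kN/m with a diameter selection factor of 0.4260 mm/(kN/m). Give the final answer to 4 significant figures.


D = 2137.4190 * 0.4260 / 1000
D = 0.9105 m


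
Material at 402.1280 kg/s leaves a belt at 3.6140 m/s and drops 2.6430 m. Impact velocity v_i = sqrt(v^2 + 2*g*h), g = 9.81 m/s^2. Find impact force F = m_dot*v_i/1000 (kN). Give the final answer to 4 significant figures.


v_i = sqrt(3.6140^2 + 2*9.81*2.6430) = 8.05709 m/s
F = 402.1280 * 8.05709 / 1000
F = 3.240 kN


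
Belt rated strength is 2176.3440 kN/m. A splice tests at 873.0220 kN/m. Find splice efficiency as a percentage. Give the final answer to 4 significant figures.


Eff = 873.0220 / 2176.3440 * 100
Eff = 40.11 %


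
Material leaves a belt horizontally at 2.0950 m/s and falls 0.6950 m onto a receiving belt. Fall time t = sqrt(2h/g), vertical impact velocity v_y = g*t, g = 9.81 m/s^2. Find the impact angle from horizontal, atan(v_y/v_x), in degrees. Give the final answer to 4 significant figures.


t = sqrt(2*0.6950/9.81) = 0.37642 s
v_y = 9.81 * 0.37642 = 3.69268 m/s
angle = atan(3.69268 / 2.0950) = 60.43 deg


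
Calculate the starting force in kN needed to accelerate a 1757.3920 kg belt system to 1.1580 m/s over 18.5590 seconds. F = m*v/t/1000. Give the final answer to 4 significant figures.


F = 1757.3920 * 1.1580 / 18.5590 / 1000
F = 0.1097 kN


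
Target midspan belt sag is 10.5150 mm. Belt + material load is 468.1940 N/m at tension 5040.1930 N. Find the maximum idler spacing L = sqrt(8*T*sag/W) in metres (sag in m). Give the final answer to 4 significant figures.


sag = 10.5150/1000 = 0.010515 m
L = sqrt(8 * 5040.1930 * 0.010515 / 468.1940)
L = 0.9516 m


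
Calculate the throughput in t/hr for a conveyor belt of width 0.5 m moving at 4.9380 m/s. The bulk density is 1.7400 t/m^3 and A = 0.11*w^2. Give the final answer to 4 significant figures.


A = 0.11 * 0.5^2 = 0.0275 m^2
C = 0.0275 * 4.9380 * 1.7400 * 3600
C = 850.6 t/hr


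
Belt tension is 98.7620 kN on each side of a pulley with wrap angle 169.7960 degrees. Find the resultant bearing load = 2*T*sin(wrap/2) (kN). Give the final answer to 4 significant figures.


F = 2 * 98.7620 * sin(169.7960/2 deg)
F = 196.7 kN


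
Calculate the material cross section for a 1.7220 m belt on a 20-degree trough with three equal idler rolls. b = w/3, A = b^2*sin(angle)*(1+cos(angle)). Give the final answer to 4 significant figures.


b = 1.7220/3 = 0.574 m
A = 0.574^2 * sin(20 deg) * (1 + cos(20 deg))
A = 0.2186 m^2


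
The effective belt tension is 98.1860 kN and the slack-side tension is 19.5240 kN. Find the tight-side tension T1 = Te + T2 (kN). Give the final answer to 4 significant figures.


T1 = Te + T2 = 98.1860 + 19.5240
T1 = 117.7 kN


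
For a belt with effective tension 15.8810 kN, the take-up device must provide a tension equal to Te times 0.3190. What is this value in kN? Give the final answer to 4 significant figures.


T_tu = 15.8810 * 0.3190
T_tu = 5.066 kN


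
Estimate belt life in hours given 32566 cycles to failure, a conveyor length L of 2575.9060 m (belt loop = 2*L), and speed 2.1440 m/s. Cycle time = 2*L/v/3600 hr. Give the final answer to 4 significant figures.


cycle_time = 2 * 2575.9060 / 2.1440 / 3600 = 0.667471 hr
life = 32566 * 0.667471 = 21740 hours


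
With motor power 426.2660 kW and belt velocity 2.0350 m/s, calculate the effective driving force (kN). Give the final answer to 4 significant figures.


Te = P / v = 426.2660 / 2.0350
Te = 209.5 kN


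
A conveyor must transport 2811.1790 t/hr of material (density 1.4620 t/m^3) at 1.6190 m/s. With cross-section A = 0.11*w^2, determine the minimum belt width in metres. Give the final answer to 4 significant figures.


A_req = 2811.1790 / (1.6190 * 1.4620 * 3600) = 0.329907 m^2
w = sqrt(0.329907 / 0.11)
w = 1.732 m


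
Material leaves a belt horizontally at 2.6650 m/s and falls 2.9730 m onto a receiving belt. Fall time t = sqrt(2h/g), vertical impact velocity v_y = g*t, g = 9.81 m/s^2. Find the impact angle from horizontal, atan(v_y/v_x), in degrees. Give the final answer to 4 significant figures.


t = sqrt(2*2.9730/9.81) = 0.778535 s
v_y = 9.81 * 0.778535 = 7.63743 m/s
angle = atan(7.63743 / 2.6650) = 70.76 deg


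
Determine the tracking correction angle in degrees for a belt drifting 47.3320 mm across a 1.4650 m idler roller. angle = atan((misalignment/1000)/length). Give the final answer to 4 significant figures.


misalign_m = 47.3320 / 1000 = 0.047332 m
angle = atan(0.047332 / 1.4650)
angle = 1.850 deg


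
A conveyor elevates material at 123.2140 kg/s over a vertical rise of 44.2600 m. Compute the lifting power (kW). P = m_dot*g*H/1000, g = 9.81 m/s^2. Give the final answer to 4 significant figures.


P = 123.2140 * 9.81 * 44.2600 / 1000
P = 53.50 kW


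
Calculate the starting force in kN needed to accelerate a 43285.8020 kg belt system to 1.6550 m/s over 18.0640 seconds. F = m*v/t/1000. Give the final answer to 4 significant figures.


F = 43285.8020 * 1.6550 / 18.0640 / 1000
F = 3.966 kN


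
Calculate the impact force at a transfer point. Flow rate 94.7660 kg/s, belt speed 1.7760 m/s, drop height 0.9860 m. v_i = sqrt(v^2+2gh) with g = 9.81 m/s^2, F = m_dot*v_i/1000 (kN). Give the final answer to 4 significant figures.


v_i = sqrt(1.7760^2 + 2*9.81*0.9860) = 4.74336 m/s
F = 94.7660 * 4.74336 / 1000
F = 0.4495 kN


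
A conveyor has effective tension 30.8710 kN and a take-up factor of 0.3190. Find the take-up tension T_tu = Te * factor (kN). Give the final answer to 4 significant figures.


T_tu = 30.8710 * 0.3190
T_tu = 9.848 kN


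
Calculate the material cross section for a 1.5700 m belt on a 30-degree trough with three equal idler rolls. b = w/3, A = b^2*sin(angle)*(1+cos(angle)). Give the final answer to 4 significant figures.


b = 1.5700/3 = 0.523333 m
A = 0.523333^2 * sin(30 deg) * (1 + cos(30 deg))
A = 0.2555 m^2


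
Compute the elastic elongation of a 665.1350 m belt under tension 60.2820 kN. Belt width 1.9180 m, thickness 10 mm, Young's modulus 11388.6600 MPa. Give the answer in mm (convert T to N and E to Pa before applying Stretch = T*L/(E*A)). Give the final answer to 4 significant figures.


A = 1.9180 * 0.01 = 0.01918 m^2
Stretch = 60.2820*1000 * 665.1350 / (11388.6600e6 * 0.01918) * 1000
Stretch = 183.6 mm


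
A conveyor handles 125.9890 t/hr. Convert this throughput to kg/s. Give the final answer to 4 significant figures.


m_dot = 125.9890 * 1000 / 3600
m_dot = 35.00 kg/s


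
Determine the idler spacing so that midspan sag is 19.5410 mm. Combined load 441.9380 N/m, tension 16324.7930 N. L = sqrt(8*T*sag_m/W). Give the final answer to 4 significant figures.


sag = 19.5410/1000 = 0.019541 m
L = sqrt(8 * 16324.7930 * 0.019541 / 441.9380)
L = 2.403 m


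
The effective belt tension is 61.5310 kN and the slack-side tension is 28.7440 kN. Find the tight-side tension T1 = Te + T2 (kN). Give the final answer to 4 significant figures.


T1 = Te + T2 = 61.5310 + 28.7440
T1 = 90.28 kN


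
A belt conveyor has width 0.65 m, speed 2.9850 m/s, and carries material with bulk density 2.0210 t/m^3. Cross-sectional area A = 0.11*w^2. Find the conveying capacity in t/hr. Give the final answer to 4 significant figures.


A = 0.11 * 0.65^2 = 0.046475 m^2
C = 0.046475 * 2.9850 * 2.0210 * 3600
C = 1009 t/hr


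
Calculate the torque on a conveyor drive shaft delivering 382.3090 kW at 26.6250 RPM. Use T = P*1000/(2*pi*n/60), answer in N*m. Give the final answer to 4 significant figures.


omega = 2*pi*26.6250/60 = 2.78816 rad/s
T = 382.3090*1000 / 2.78816
T = 137100 N*m


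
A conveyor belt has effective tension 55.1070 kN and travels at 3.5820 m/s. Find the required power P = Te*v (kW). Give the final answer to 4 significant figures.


P = Te * v = 55.1070 * 3.5820
P = 197.4 kW


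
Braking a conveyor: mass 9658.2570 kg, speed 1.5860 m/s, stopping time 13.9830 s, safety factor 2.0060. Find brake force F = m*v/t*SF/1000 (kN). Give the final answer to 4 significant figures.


F = 9658.2570 * 1.5860 / 13.9830 * 2.0060 / 1000
F = 2.198 kN


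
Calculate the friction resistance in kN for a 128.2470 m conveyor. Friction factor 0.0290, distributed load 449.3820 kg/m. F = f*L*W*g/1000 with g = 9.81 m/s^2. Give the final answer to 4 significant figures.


F = 0.0290 * 128.2470 * 449.3820 * 9.81 / 1000
F = 16.40 kN


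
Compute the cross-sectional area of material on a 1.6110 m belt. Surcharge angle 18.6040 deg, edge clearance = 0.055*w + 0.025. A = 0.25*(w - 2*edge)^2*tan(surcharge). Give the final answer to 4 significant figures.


edge = 0.055*1.6110 + 0.025 = 0.113605 m
ew = 1.6110 - 2*0.113605 = 1.38379 m
A = 0.25 * 1.38379^2 * tan(18.6040 deg)
A = 0.1611 m^2


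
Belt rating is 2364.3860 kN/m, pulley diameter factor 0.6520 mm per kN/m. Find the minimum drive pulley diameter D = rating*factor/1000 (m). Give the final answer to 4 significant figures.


D = 2364.3860 * 0.6520 / 1000
D = 1.542 m


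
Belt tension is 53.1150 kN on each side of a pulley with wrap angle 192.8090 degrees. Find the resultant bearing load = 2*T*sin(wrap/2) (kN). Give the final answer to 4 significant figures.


F = 2 * 53.1150 * sin(192.8090/2 deg)
F = 105.6 kN


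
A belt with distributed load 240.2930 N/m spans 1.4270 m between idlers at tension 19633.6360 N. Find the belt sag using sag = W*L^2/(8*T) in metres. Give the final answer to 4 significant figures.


sag = 240.2930 * 1.4270^2 / (8 * 19633.6360)
sag = 0.003115 m


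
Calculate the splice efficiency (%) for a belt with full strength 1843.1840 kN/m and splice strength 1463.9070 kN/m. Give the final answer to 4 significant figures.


Eff = 1463.9070 / 1843.1840 * 100
Eff = 79.42 %


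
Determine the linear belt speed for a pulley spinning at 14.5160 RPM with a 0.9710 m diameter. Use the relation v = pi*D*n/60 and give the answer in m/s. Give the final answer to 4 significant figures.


v = pi * 0.9710 * 14.5160 / 60
v = 0.7380 m/s


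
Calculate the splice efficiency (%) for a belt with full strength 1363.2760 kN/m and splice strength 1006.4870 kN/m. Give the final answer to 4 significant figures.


Eff = 1006.4870 / 1363.2760 * 100
Eff = 73.83 %


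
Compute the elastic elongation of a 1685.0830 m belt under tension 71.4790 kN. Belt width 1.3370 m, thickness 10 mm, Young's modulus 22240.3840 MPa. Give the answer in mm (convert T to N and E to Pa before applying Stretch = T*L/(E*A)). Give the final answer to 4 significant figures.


A = 1.3370 * 0.01 = 0.01337 m^2
Stretch = 71.4790*1000 * 1685.0830 / (22240.3840e6 * 0.01337) * 1000
Stretch = 405.1 mm


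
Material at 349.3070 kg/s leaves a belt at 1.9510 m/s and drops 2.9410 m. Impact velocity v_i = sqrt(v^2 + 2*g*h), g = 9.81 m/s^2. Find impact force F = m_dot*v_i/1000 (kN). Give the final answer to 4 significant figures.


v_i = sqrt(1.9510^2 + 2*9.81*2.9410) = 7.84276 m/s
F = 349.3070 * 7.84276 / 1000
F = 2.740 kN


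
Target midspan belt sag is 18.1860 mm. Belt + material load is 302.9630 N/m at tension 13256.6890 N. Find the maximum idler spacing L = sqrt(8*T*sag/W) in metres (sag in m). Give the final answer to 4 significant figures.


sag = 18.1860/1000 = 0.018186 m
L = sqrt(8 * 13256.6890 * 0.018186 / 302.9630)
L = 2.523 m


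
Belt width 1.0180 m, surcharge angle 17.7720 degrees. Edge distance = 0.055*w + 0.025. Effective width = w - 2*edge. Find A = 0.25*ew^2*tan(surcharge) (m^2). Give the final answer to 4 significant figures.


edge = 0.055*1.0180 + 0.025 = 0.08099 m
ew = 1.0180 - 2*0.08099 = 0.85602 m
A = 0.25 * 0.85602^2 * tan(17.7720 deg)
A = 0.05872 m^2


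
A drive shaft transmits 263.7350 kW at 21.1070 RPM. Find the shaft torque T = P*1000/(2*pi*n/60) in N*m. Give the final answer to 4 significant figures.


omega = 2*pi*21.1070/60 = 2.21032 rad/s
T = 263.7350*1000 / 2.21032
T = 119300 N*m


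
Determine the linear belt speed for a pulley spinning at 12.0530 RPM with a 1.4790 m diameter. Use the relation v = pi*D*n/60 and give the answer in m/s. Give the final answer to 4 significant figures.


v = pi * 1.4790 * 12.0530 / 60
v = 0.9334 m/s


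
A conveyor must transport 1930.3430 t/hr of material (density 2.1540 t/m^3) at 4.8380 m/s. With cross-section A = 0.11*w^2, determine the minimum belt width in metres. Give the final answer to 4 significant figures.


A_req = 1930.3430 / (4.8380 * 2.1540 * 3600) = 0.0514542 m^2
w = sqrt(0.0514542 / 0.11)
w = 0.6839 m


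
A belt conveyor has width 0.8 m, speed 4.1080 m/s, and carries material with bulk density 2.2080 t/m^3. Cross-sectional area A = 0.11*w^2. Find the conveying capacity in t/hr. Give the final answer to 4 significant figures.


A = 0.11 * 0.8^2 = 0.0704 m^2
C = 0.0704 * 4.1080 * 2.2080 * 3600
C = 2299 t/hr


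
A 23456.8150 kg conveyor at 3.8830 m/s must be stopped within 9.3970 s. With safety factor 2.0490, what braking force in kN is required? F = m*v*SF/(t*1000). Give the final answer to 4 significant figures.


F = 23456.8150 * 3.8830 / 9.3970 * 2.0490 / 1000
F = 19.86 kN


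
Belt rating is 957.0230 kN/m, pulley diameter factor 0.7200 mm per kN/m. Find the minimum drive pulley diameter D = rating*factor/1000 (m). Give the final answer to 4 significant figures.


D = 957.0230 * 0.7200 / 1000
D = 0.6891 m


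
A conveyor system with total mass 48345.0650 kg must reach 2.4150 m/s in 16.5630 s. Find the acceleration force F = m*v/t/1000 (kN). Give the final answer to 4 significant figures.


F = 48345.0650 * 2.4150 / 16.5630 / 1000
F = 7.049 kN


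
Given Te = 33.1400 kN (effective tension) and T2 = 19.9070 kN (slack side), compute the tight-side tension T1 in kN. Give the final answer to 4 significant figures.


T1 = Te + T2 = 33.1400 + 19.9070
T1 = 53.05 kN


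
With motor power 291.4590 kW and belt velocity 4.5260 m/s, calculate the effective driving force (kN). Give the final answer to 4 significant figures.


Te = P / v = 291.4590 / 4.5260
Te = 64.40 kN


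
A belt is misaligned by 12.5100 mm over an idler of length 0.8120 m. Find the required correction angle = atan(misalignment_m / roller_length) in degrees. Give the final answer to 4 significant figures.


misalign_m = 12.5100 / 1000 = 0.012510 m
angle = atan(0.012510 / 0.8120)
angle = 0.8827 deg


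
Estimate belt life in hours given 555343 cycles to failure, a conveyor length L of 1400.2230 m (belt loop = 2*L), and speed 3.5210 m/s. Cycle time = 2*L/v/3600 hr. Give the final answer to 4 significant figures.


cycle_time = 2 * 1400.2230 / 3.5210 / 3600 = 0.220932 hr
life = 555343 * 0.220932 = 122700 hours


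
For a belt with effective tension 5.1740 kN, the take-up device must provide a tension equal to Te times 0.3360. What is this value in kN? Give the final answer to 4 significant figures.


T_tu = 5.1740 * 0.3360
T_tu = 1.738 kN


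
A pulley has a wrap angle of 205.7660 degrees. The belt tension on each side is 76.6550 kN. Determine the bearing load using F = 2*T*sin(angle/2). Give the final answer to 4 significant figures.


F = 2 * 76.6550 * sin(205.7660/2 deg)
F = 149.5 kN


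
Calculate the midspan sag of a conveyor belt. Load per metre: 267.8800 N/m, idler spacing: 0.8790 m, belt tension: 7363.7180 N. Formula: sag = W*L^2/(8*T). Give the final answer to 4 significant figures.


sag = 267.8800 * 0.8790^2 / (8 * 7363.7180)
sag = 0.003513 m


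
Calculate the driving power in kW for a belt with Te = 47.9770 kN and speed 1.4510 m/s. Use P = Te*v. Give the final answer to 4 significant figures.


P = Te * v = 47.9770 * 1.4510
P = 69.61 kW


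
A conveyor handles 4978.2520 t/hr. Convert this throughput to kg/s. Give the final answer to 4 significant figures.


m_dot = 4978.2520 * 1000 / 3600
m_dot = 1383 kg/s


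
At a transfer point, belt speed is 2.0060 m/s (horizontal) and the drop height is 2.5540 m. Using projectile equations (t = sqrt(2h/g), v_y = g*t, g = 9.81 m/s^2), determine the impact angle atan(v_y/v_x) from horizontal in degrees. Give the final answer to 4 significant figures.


t = sqrt(2*2.5540/9.81) = 0.721591 s
v_y = 9.81 * 0.721591 = 7.07881 m/s
angle = atan(7.07881 / 2.0060) = 74.18 deg


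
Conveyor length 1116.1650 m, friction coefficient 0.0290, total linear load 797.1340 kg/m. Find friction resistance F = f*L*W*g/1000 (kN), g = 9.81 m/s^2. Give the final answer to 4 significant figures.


F = 0.0290 * 1116.1650 * 797.1340 * 9.81 / 1000
F = 253.1 kN


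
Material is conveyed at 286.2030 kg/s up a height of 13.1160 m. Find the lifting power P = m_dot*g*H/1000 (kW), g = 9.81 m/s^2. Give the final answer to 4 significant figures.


P = 286.2030 * 9.81 * 13.1160 / 1000
P = 36.83 kW


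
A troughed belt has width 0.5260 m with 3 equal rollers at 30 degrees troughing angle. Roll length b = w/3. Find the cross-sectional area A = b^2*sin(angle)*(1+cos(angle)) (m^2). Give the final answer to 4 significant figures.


b = 0.5260/3 = 0.175333 m
A = 0.175333^2 * sin(30 deg) * (1 + cos(30 deg))
A = 0.02868 m^2


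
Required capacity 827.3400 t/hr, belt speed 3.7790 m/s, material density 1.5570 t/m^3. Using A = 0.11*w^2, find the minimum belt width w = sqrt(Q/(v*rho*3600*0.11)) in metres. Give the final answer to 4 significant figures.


A_req = 827.3400 / (3.7790 * 1.5570 * 3600) = 0.0390585 m^2
w = sqrt(0.0390585 / 0.11)
w = 0.5959 m


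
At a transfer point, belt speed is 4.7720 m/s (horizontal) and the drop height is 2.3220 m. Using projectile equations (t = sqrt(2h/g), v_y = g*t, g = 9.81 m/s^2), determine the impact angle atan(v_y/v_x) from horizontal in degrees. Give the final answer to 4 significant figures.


t = sqrt(2*2.3220/9.81) = 0.688037 s
v_y = 9.81 * 0.688037 = 6.74964 m/s
angle = atan(6.74964 / 4.7720) = 54.74 deg


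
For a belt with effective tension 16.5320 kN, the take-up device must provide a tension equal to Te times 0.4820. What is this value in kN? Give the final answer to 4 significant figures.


T_tu = 16.5320 * 0.4820
T_tu = 7.968 kN


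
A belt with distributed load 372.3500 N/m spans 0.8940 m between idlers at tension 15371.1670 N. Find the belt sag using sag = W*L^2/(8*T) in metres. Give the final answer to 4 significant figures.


sag = 372.3500 * 0.8940^2 / (8 * 15371.1670)
sag = 0.002420 m


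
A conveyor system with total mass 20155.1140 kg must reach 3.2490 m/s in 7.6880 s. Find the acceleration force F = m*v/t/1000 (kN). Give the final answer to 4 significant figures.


F = 20155.1140 * 3.2490 / 7.6880 / 1000
F = 8.518 kN


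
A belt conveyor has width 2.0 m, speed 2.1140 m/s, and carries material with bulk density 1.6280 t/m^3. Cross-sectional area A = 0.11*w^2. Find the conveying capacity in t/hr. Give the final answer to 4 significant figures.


A = 0.11 * 2.0^2 = 0.44 m^2
C = 0.44 * 2.1140 * 1.6280 * 3600
C = 5451 t/hr


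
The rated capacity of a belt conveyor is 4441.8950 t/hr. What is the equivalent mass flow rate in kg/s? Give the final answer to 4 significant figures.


m_dot = 4441.8950 * 1000 / 3600
m_dot = 1234 kg/s


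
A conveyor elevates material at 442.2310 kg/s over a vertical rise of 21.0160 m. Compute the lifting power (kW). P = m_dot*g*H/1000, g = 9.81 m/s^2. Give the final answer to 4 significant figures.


P = 442.2310 * 9.81 * 21.0160 / 1000
P = 91.17 kW


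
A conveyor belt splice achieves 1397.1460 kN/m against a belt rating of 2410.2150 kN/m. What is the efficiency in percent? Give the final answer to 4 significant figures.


Eff = 1397.1460 / 2410.2150 * 100
Eff = 57.97 %


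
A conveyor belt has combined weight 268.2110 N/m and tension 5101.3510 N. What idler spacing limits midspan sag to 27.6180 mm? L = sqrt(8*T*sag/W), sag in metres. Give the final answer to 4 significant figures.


sag = 27.6180/1000 = 0.027618 m
L = sqrt(8 * 5101.3510 * 0.027618 / 268.2110)
L = 2.050 m


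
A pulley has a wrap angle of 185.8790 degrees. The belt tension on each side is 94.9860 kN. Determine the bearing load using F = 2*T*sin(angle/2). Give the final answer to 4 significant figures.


F = 2 * 94.9860 * sin(185.8790/2 deg)
F = 189.7 kN


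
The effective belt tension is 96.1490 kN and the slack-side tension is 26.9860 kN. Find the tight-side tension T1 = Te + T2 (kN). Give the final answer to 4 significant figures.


T1 = Te + T2 = 96.1490 + 26.9860
T1 = 123.1 kN


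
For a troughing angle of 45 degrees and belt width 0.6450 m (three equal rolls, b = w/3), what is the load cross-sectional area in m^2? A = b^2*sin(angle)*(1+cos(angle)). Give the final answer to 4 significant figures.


b = 0.6450/3 = 0.215 m
A = 0.215^2 * sin(45 deg) * (1 + cos(45 deg))
A = 0.05580 m^2


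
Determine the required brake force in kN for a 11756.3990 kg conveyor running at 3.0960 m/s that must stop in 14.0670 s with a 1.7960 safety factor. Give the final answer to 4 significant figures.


F = 11756.3990 * 3.0960 / 14.0670 * 1.7960 / 1000
F = 4.647 kN


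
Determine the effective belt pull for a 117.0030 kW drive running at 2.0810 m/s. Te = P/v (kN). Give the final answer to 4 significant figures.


Te = P / v = 117.0030 / 2.0810
Te = 56.22 kN


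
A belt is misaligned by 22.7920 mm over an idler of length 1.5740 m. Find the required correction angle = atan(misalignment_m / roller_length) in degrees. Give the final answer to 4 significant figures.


misalign_m = 22.7920 / 1000 = 0.022792 m
angle = atan(0.022792 / 1.5740)
angle = 0.8296 deg


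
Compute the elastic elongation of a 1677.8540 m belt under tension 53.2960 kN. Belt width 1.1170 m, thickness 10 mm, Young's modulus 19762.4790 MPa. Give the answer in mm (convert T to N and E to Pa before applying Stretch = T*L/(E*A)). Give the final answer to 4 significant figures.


A = 1.1170 * 0.01 = 0.01117 m^2
Stretch = 53.2960*1000 * 1677.8540 / (19762.4790e6 * 0.01117) * 1000
Stretch = 405.1 mm


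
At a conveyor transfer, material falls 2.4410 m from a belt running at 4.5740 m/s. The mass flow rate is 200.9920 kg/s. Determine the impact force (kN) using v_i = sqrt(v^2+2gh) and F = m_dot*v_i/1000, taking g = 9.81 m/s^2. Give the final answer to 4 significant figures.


v_i = sqrt(4.5740^2 + 2*9.81*2.4410) = 8.29541 m/s
F = 200.9920 * 8.29541 / 1000
F = 1.667 kN


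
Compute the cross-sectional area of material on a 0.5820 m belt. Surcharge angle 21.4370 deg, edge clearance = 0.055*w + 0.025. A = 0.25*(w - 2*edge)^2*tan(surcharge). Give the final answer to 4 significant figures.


edge = 0.055*0.5820 + 0.025 = 0.05701 m
ew = 0.5820 - 2*0.05701 = 0.46798 m
A = 0.25 * 0.46798^2 * tan(21.4370 deg)
A = 0.02150 m^2


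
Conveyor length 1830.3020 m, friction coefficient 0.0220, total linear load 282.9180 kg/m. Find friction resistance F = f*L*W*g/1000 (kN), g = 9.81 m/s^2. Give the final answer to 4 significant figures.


F = 0.0220 * 1830.3020 * 282.9180 * 9.81 / 1000
F = 111.8 kN


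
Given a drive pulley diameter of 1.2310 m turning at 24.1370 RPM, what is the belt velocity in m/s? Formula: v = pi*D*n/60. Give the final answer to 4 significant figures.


v = pi * 1.2310 * 24.1370 / 60
v = 1.556 m/s


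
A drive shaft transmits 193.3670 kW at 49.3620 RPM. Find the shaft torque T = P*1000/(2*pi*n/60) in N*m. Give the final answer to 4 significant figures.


omega = 2*pi*49.3620/60 = 5.16918 rad/s
T = 193.3670*1000 / 5.16918
T = 37410 N*m


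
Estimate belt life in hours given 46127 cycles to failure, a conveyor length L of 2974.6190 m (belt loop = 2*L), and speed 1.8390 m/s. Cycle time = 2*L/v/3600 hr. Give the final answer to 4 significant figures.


cycle_time = 2 * 2974.6190 / 1.8390 / 3600 = 0.898622 hr
life = 46127 * 0.898622 = 41450 hours


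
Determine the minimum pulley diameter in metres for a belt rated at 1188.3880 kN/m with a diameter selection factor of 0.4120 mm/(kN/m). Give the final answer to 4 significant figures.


D = 1188.3880 * 0.4120 / 1000
D = 0.4896 m


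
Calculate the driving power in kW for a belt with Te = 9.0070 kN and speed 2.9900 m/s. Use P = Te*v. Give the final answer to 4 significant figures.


P = Te * v = 9.0070 * 2.9900
P = 26.93 kW


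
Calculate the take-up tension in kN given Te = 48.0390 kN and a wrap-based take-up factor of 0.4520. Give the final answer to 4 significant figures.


T_tu = 48.0390 * 0.4520
T_tu = 21.71 kN
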